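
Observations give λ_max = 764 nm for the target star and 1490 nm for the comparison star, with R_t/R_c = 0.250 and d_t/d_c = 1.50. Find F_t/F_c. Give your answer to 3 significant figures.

0.402

Wien's law: T_t/T_c = λ_c/λ_t = 1490/764 = 1.950.
L_t/L_c = (R_t/R_c)²(T_t/T_c)⁴ = (0.250)²(1.950)⁴ = 0.9042.
F_t/F_c = (L_t/L_c)/(d_t/d_c)² = 0.9042/(1.50)² = 0.4019.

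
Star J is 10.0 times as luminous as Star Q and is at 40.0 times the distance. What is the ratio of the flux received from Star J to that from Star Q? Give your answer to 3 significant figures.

0.00625

F = L/(4πd²), so F_J/F_Q = (L_J/L_Q) / (d_J/d_Q)²
= 10.0 / (40.0)² = 10.0 / 1600 = 0.006250.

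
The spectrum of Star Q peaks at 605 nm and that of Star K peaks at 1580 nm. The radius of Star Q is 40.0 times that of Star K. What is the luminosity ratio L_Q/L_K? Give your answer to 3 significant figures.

7.44×10^4

Wien's law gives T ∝ 1/λ_max, so T_Q/T_K = λ_K/λ_Q = 1580/605 = 2.612.
Then L ∝ R²T⁴ gives L_Q/L_K = (40.0)² × (2.612)⁴ = 1600 × 46.52 = 7.443×10^4.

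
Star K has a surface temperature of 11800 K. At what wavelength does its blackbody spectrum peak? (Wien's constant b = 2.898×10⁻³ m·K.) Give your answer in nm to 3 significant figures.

λ_max = b/T = 2.898×10⁻³ / 11800 = 2.46×10^-7 m = 245.6 nm.

246 nm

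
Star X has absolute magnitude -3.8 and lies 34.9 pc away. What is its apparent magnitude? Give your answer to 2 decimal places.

-1.09

m = M + 5 log₁₀(d/10 pc) = -3.8 + 5 log₁₀(34.9/10)
  = -3.8 + 5 × 0.543 = -3.8 + 2.71 = -1.09.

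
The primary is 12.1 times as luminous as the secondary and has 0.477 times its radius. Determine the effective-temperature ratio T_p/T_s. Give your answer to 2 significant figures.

2.7

L ∝ R²T⁴ gives T ∝ (L/R²)^(1/4), so
T_p/T_s = (12.1 / 0.477²)^(1/4) = (53.18)^(1/4) = 2.700.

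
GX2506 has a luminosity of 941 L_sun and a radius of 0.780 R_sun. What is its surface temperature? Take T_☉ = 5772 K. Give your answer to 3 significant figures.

3.62×10^4 K

T/T_☉ = (L/L_☉)^(1/4) / (R/R_☉)^(1/2)
T = 5772 × (941)^(1/4) / √(0.780) = 5772 × 5.539 / 0.8832 = 3.620×10^4 K.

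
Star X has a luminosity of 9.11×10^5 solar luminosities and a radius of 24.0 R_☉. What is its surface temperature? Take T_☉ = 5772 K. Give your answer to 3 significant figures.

3.64×10^4 K

T/T_☉ = (L/L_☉)^(1/4) / (R/R_☉)^(1/2)
T = 5772 × (9.11×10^5)^(1/4) / √(24.0) = 5772 × 30.89 / 4.899 = 3.640×10^4 K.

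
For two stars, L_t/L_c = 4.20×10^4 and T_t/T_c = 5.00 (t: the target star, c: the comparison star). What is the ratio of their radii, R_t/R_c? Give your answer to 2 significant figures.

8.2

L ∝ R²T⁴ gives R ∝ √L / T², so
R_t/R_c = √(4.20×10^4) / (5.00)² = 204.9 / 25.00 = 8.198.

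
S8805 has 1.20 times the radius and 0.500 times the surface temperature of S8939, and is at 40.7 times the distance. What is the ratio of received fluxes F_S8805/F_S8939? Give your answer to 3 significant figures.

L_S8805/L_S8939 = (R_S8805/R_S8939)²(T_S8805/T_S8939)⁴ = (1.20)² × (0.500)⁴ = 0.09000.
F_S8805/F_S8939 = (L_S8805/L_S8939)/(d_S8805/d_S8939)² = 0.09000 / (40.7)² = 5.433×10^-5.

5.43×10^-5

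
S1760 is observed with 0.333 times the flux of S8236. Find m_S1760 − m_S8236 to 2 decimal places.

m_S1760 − m_S8236 = −2.5 log₁₀(F_S1760/F_S8236) = −2.5 log₁₀(0.333) = −2.5 × (-0.478) = 1.194.

1.19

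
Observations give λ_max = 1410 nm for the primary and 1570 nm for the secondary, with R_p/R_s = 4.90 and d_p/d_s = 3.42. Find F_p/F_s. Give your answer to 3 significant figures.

3.16

Wien's law: T_p/T_s = λ_s/λ_p = 1570/1410 = 1.113.
L_p/L_s = (R_p/R_s)²(T_p/T_s)⁴ = (4.90)²(1.113)⁴ = 36.91.
F_p/F_s = (L_p/L_s)/(d_p/d_s)² = 36.91/(3.42)² = 3.155.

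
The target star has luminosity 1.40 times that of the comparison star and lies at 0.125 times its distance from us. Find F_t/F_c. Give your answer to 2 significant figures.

90

F = L/(4πd²), so F_t/F_c = (L_t/L_c) / (d_t/d_c)²
= 1.40 / (0.125)² = 1.40 / 0.01562 = 89.60.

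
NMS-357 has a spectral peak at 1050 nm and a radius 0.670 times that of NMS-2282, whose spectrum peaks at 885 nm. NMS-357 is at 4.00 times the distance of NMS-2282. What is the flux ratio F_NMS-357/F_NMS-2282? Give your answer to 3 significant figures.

0.0142

Wien's law: T_NMS-357/T_NMS-2282 = λ_NMS-2282/λ_NMS-357 = 885/1050 = 0.8429.
L_NMS-357/L_NMS-2282 = (R_NMS-357/R_NMS-2282)²(T_NMS-357/T_NMS-2282)⁴ = (0.670)²(0.8429)⁴ = 0.2266.
F_NMS-357/F_NMS-2282 = (L_NMS-357/L_NMS-2282)/(d_NMS-357/d_NMS-2282)² = 0.2266/(4.00)² = 0.01416.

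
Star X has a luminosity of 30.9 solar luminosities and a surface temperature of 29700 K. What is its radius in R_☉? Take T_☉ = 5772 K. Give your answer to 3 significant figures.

0.210 R_☉

R/R_☉ = √(L/L_☉) / (T/T_☉)² = √(30.9) / (5.146)²
       = 5.559 / 26.48 = 0.2100.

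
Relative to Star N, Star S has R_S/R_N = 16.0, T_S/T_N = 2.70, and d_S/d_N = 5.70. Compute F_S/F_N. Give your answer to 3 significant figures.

419

L_S/L_N = (R_S/R_N)²(T_S/T_N)⁴ = (16.0)² × (2.70)⁴ = 1.360×10^4.
F_S/F_N = (L_S/L_N)/(d_S/d_N)² = 1.360×10^4 / (5.70)² = 418.7.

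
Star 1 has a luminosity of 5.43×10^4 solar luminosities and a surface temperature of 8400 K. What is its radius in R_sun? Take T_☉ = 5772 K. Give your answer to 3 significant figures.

110 R_sun

R/R_☉ = √(L/L_☉) / (T/T_☉)² = √(5.43×10^4) / (1.455)²
       = 233.0 / 2.118 = 110.0.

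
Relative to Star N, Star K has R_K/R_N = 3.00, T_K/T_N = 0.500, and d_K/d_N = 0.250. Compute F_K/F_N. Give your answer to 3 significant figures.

L_K/L_N = (R_K/R_N)²(T_K/T_N)⁴ = (3.00)² × (0.500)⁴ = 0.5625.
F_K/F_N = (L_K/L_N)/(d_K/d_N)² = 0.5625 / (0.250)² = 9.000.

9.00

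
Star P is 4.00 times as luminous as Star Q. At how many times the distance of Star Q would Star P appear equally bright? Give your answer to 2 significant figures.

Equal flux requires L_P/d_P² = L_Q/d_Q², so d_P/d_Q = √(L_P/L_Q)
= √(4.00) = 2.000.

2.0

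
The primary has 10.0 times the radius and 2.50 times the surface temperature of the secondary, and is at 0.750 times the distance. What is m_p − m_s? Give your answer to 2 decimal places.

L_p/L_s = (10.0)²(2.50)⁴ = 3906.
F_p/F_s = (L_p/L_s)/(d_p/d_s)² = 3906/0.5625 = 6944.
m_p − m_s = −2.5 log₁₀(6944) = -9.60.

-9.60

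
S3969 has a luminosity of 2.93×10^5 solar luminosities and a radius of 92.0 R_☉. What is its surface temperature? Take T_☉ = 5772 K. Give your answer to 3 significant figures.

T/T_☉ = (L/L_☉)^(1/4) / (R/R_☉)^(1/2)
T = 5772 × (2.93×10^5)^(1/4) / √(92.0) = 5772 × 23.27 / 9.592 = 1.400×10^4 K.

1.40×10^4 K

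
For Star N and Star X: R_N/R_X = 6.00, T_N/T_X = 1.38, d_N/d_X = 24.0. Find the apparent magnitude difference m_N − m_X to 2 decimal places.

1.61

L_N/L_X = (6.00)²(1.38)⁴ = 130.6.
F_N/F_X = (L_N/L_X)/(d_N/d_X)² = 130.6/576.0 = 0.2267.
m_N − m_X = −2.5 log₁₀(0.2267) = 1.61.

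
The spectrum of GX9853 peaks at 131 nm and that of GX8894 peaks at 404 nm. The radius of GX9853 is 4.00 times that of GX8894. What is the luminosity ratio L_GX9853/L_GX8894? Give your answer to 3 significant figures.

1.45×10^3

Wien's law gives T ∝ 1/λ_max, so T_GX9853/T_GX8894 = λ_GX8894/λ_GX9853 = 404/131 = 3.084.
Then L ∝ R²T⁴ gives L_GX9853/L_GX8894 = (4.00)² × (3.084)⁴ = 16.00 × 90.46 = 1447.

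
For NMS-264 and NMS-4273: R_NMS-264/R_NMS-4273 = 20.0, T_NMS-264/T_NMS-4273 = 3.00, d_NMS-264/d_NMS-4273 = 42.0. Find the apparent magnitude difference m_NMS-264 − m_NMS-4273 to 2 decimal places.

-3.16

L_NMS-264/L_NMS-4273 = (20.0)²(3.00)⁴ = 3.240×10^4.
F_NMS-264/F_NMS-4273 = (L_NMS-264/L_NMS-4273)/(d_NMS-264/d_NMS-4273)² = 3.240×10^4/1764 = 18.37.
m_NMS-264 − m_NMS-4273 = −2.5 log₁₀(18.37) = -3.16.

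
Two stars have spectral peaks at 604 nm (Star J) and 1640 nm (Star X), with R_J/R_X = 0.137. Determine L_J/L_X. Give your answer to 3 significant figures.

1.02

Wien's law gives T ∝ 1/λ_max, so T_J/T_X = λ_X/λ_J = 1640/604 = 2.715.
Then L ∝ R²T⁴ gives L_J/L_X = (0.137)² × (2.715)⁴ = 0.01877 × 54.35 = 1.020.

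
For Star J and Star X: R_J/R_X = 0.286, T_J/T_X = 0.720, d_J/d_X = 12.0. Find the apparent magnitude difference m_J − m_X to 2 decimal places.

9.54

L_J/L_X = (0.286)²(0.720)⁴ = 0.02198.
F_J/F_X = (L_J/L_X)/(d_J/d_X)² = 0.02198/144.0 = 1.527×10^-4.
m_J − m_X = −2.5 log₁₀(1.527×10^-4) = 9.54.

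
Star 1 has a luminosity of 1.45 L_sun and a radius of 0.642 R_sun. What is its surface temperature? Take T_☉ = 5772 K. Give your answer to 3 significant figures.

7.90×10^3 K

T/T_☉ = (L/L_☉)^(1/4) / (R/R_☉)^(1/2)
T = 5772 × (1.45)^(1/4) / √(0.642) = 5772 × 1.097 / 0.8012 = 7905 K.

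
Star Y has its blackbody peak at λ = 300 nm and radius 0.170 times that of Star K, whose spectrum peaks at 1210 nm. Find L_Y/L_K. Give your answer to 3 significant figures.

Wien's law gives T ∝ 1/λ_max, so T_Y/T_K = λ_K/λ_Y = 1210/300 = 4.033.
Then L ∝ R²T⁴ gives L_Y/L_K = (0.170)² × (4.033)⁴ = 0.02890 × 264.6 = 7.648.

7.65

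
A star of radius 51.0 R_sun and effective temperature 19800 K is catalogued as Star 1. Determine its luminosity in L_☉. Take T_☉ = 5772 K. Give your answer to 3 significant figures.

L/L_☉ = (R/R_☉)² (T/T_☉)⁴ = (51.0)² × (19800/5772)⁴
       = 2601 × (3.430)⁴ = 2601 × 138.5 = 3.602×10^5.

3.60×10^5 L_☉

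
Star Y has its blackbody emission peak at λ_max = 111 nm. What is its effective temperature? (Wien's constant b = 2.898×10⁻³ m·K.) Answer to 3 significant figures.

2.61×10^4 K

T = b/λ_max = 2.898×10⁻³ / (111×10⁻⁹) = 2.611×10^4 K.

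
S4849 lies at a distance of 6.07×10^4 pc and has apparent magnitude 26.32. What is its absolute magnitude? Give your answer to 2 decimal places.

7.40

M = m − 5 log₁₀(d/10 pc) = 26.32 − 5 log₁₀(6.07×10^4/10)
  = 26.32 − 5 × 3.783 = 26.32 − 18.92 = 7.40.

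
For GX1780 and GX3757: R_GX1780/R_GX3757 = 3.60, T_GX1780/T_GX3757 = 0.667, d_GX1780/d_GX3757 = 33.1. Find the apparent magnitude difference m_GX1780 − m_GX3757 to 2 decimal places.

L_GX1780/L_GX3757 = (3.60)²(0.667)⁴ = 2.565.
F_GX1780/F_GX3757 = (L_GX1780/L_GX3757)/(d_GX1780/d_GX3757)² = 2.565/1096 = 0.002341.
m_GX1780 − m_GX3757 = −2.5 log₁₀(0.002341) = 6.58.

6.58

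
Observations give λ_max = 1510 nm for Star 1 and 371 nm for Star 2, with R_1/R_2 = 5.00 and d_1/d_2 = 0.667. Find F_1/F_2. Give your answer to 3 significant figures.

Wien's law: T_1/T_2 = λ_2/λ_1 = 371/1510 = 0.2457.
L_1/L_2 = (R_1/R_2)²(T_1/T_2)⁴ = (5.00)²(0.2457)⁴ = 0.09110.
F_1/F_2 = (L_1/L_2)/(d_1/d_2)² = 0.09110/(0.667)² = 0.2048.

0.205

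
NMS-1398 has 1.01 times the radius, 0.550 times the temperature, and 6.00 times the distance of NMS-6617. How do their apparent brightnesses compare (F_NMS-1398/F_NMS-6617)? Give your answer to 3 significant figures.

0.00259

L_NMS-1398/L_NMS-6617 = (R_NMS-1398/R_NMS-6617)²(T_NMS-1398/T_NMS-6617)⁴ = (1.01)² × (0.550)⁴ = 0.09335.
F_NMS-1398/F_NMS-6617 = (L_NMS-1398/L_NMS-6617)/(d_NMS-1398/d_NMS-6617)² = 0.09335 / (6.00)² = 0.002593.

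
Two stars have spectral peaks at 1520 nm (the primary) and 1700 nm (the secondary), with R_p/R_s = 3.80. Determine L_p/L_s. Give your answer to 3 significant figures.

22.6

Wien's law gives T ∝ 1/λ_max, so T_p/T_s = λ_s/λ_p = 1700/1520 = 1.118.
Then L ∝ R²T⁴ gives L_p/L_s = (3.80)² × (1.118)⁴ = 14.44 × 1.565 = 22.59.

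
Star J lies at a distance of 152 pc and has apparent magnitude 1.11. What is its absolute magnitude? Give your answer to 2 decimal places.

M = m − 5 log₁₀(d/10 pc) = 1.11 − 5 log₁₀(152/10)
  = 1.11 − 5 × 1.182 = 1.11 − 5.91 = -4.80.

-4.80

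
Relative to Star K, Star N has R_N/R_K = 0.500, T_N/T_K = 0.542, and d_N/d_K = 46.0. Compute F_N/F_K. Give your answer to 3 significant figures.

L_N/L_K = (R_N/R_K)²(T_N/T_K)⁴ = (0.500)² × (0.542)⁴ = 0.02157.
F_N/F_K = (L_N/L_K)/(d_N/d_K)² = 0.02157 / (46.0)² = 1.020×10^-5.

1.02×10^-5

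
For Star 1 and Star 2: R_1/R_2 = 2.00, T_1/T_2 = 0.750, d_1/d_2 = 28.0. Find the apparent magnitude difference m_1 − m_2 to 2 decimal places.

6.98

L_1/L_2 = (2.00)²(0.750)⁴ = 1.266.
F_1/F_2 = (L_1/L_2)/(d_1/d_2)² = 1.266/784.0 = 0.001614.
m_1 − m_2 = −2.5 log₁₀(0.001614) = 6.98.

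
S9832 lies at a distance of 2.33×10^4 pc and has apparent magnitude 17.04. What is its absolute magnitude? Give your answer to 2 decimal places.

M = m − 5 log₁₀(d/10 pc) = 17.04 − 5 log₁₀(2.33×10^4/10)
  = 17.04 − 5 × 3.367 = 17.04 − 16.84 = 0.20.

0.20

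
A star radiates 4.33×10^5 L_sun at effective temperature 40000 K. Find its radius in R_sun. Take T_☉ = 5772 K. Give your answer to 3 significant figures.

R/R_☉ = √(L/L_☉) / (T/T_☉)² = √(4.33×10^5) / (6.930)²
       = 658.0 / 48.02 = 13.70.

13.7 R_sun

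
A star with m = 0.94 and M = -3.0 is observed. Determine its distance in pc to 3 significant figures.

61.4 pc

m − M = 5 log₁₀(d/10 pc)
0.94 − (-3.0) = 3.94 = 5 log₁₀(d/10)
d = 10 × 10^(3.94/5) = 10 × 10^0.788 = 61.38 pc.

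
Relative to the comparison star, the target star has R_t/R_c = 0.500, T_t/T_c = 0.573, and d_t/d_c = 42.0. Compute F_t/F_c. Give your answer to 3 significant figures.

L_t/L_c = (R_t/R_c)²(T_t/T_c)⁴ = (0.500)² × (0.573)⁴ = 0.02695.
F_t/F_c = (L_t/L_c)/(d_t/d_c)² = 0.02695 / (42.0)² = 1.528×10^-5.

1.53×10^-5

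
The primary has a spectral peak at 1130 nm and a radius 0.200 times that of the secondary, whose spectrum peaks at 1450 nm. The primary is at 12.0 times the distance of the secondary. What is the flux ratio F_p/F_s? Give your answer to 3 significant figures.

7.53×10^-4

Wien's law: T_p/T_s = λ_s/λ_p = 1450/1130 = 1.283.
L_p/L_s = (R_p/R_s)²(T_p/T_s)⁴ = (0.200)²(1.283)⁴ = 0.1084.
F_p/F_s = (L_p/L_s)/(d_p/d_s)² = 0.1084/(12.0)² = 7.531×10^-4.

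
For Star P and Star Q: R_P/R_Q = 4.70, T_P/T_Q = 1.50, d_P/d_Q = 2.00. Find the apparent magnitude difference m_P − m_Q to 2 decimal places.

-3.62

L_P/L_Q = (4.70)²(1.50)⁴ = 111.8.
F_P/F_Q = (L_P/L_Q)/(d_P/d_Q)² = 111.8/4.000 = 27.96.
m_P − m_Q = −2.5 log₁₀(27.96) = -3.62.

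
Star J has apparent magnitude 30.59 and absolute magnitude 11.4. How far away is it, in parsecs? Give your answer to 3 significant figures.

6.89×10^4 pc

m − M = 5 log₁₀(d/10 pc)
30.59 − (11.4) = 19.19 = 5 log₁₀(d/10)
d = 10 × 10^(19.19/5) = 10 × 10^3.838 = 6.887×10^4 pc.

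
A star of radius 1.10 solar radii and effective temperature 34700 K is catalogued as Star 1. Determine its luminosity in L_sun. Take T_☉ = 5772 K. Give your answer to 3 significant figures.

L/L_☉ = (R/R_☉)² (T/T_☉)⁴ = (1.10)² × (34700/5772)⁴
       = 1.210 × (6.012)⁴ = 1.210 × 1306 = 1581.

1.58×10^3 L_sun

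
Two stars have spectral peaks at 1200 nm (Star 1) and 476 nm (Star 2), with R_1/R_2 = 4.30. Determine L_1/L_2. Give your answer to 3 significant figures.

Wien's law gives T ∝ 1/λ_max, so T_1/T_2 = λ_2/λ_1 = 476/1200 = 0.3967.
Then L ∝ R²T⁴ gives L_1/L_2 = (4.30)² × (0.3967)⁴ = 18.49 × 0.02476 = 0.4578.

0.458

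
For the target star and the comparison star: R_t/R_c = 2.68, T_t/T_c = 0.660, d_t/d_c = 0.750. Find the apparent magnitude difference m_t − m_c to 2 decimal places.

L_t/L_c = (2.68)²(0.660)⁴ = 1.363.
F_t/F_c = (L_t/L_c)/(d_t/d_c)² = 1.363/0.5625 = 2.423.
m_t − m_c = −2.5 log₁₀(2.423) = -0.96.

-0.96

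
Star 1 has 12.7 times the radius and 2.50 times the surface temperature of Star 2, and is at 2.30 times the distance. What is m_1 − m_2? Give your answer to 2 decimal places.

-7.69

L_1/L_2 = (12.7)²(2.50)⁴ = 6300.
F_1/F_2 = (L_1/L_2)/(d_1/d_2)² = 6300/5.290 = 1191.
m_1 − m_2 = −2.5 log₁₀(1191) = -7.69.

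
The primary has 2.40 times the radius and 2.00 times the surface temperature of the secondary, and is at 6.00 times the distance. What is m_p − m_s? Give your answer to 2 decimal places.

-1.02

L_p/L_s = (2.40)²(2.00)⁴ = 92.16.
F_p/F_s = (L_p/L_s)/(d_p/d_s)² = 92.16/36.00 = 2.560.
m_p − m_s = −2.5 log₁₀(2.560) = -1.02.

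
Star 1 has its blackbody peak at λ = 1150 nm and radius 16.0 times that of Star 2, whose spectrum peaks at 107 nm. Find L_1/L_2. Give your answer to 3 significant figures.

0.0192

Wien's law gives T ∝ 1/λ_max, so T_1/T_2 = λ_2/λ_1 = 107/1150 = 0.09304.
Then L ∝ R²T⁴ gives L_1/L_2 = (16.0)² × (0.09304)⁴ = 256.0 × 7.495×10^-5 = 0.01919.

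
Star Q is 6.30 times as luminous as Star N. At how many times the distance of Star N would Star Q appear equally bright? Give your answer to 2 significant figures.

2.5

Equal flux requires L_Q/d_Q² = L_N/d_N², so d_Q/d_N = √(L_Q/L_N)
= √(6.30) = 2.510.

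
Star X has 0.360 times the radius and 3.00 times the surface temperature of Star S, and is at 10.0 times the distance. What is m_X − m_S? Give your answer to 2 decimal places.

2.45

L_X/L_S = (0.360)²(3.00)⁴ = 10.50.
F_X/F_S = (L_X/L_S)/(d_X/d_S)² = 10.50/100.0 = 0.1050.
m_X − m_S = −2.5 log₁₀(0.1050) = 2.45.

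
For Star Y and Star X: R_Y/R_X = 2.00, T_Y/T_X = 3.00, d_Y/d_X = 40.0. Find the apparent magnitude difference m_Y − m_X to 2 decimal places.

1.73

L_Y/L_X = (2.00)²(3.00)⁴ = 324.0.
F_Y/F_X = (L_Y/L_X)/(d_Y/d_X)² = 324.0/1600 = 0.2025.
m_Y − m_X = −2.5 log₁₀(0.2025) = 1.73.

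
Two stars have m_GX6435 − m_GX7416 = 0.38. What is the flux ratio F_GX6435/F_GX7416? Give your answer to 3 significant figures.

F_GX6435/F_GX7416 = 10^(−(m_GX6435 − m_GX7416)/2.5) = 10^(-0.38/2.5) = 10^-0.152 = 0.7047.

0.705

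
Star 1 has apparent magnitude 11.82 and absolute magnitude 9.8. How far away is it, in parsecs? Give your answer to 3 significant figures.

m − M = 5 log₁₀(d/10 pc)
11.82 − (9.8) = 2.02 = 5 log₁₀(d/10)
d = 10 × 10^(2.02/5) = 10 × 10^0.404 = 25.35 pc.

25.4 pc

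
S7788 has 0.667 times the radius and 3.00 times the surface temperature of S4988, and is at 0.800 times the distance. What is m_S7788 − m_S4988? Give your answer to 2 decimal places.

L_S7788/L_S4988 = (0.667)²(3.00)⁴ = 36.04.
F_S7788/F_S4988 = (L_S7788/L_S4988)/(d_S7788/d_S4988)² = 36.04/0.6400 = 56.31.
m_S7788 − m_S4988 = −2.5 log₁₀(56.31) = -4.38.

-4.38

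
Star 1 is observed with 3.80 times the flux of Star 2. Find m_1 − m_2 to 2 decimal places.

-1.45

m_1 − m_2 = −2.5 log₁₀(F_1/F_2) = −2.5 log₁₀(3.80) = −2.5 × (0.580) = -1.449.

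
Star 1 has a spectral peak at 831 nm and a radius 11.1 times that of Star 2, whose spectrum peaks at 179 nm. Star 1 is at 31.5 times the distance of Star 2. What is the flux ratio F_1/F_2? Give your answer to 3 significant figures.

2.67×10^-4

Wien's law: T_1/T_2 = λ_2/λ_1 = 179/831 = 0.2154.
L_1/L_2 = (R_1/R_2)²(T_1/T_2)⁴ = (11.1)²(0.2154)⁴ = 0.2652.
F_1/F_2 = (L_1/L_2)/(d_1/d_2)² = 0.2652/(31.5)² = 2.673×10^-4.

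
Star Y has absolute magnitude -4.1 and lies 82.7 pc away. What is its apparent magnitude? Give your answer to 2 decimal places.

m = M + 5 log₁₀(d/10 pc) = -4.1 + 5 log₁₀(82.7/10)
  = -4.1 + 5 × 0.918 = -4.1 + 4.59 = 0.49.

0.49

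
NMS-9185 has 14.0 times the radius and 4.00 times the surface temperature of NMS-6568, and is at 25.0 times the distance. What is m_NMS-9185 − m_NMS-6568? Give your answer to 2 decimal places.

L_NMS-9185/L_NMS-6568 = (14.0)²(4.00)⁴ = 5.018×10^4.
F_NMS-9185/F_NMS-6568 = (L_NMS-9185/L_NMS-6568)/(d_NMS-9185/d_NMS-6568)² = 5.018×10^4/625.0 = 80.28.
m_NMS-9185 − m_NMS-6568 = −2.5 log₁₀(80.28) = -4.76.

-4.76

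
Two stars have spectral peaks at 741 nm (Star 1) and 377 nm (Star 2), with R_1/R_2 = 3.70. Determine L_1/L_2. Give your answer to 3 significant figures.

0.917

Wien's law gives T ∝ 1/λ_max, so T_1/T_2 = λ_2/λ_1 = 377/741 = 0.5088.
Then L ∝ R²T⁴ gives L_1/L_2 = (3.70)² × (0.5088)⁴ = 13.69 × 0.06700 = 0.9173.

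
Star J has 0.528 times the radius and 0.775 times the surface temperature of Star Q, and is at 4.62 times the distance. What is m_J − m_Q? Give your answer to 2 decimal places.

5.82

L_J/L_Q = (0.528)²(0.775)⁴ = 0.1006.
F_J/F_Q = (L_J/L_Q)/(d_J/d_Q)² = 0.1006/21.34 = 0.004712.
m_J − m_Q = −2.5 log₁₀(0.004712) = 5.82.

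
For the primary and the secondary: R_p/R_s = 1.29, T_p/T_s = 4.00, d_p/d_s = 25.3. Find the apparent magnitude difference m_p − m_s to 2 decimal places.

0.44

L_p/L_s = (1.29)²(4.00)⁴ = 426.0.
F_p/F_s = (L_p/L_s)/(d_p/d_s)² = 426.0/640.1 = 0.6655.
m_p − m_s = −2.5 log₁₀(0.6655) = 0.44.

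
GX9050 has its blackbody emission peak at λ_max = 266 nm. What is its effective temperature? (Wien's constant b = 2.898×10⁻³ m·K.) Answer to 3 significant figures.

1.09×10^4 K

T = b/λ_max = 2.898×10⁻³ / (266×10⁻⁹) = 1.089×10^4 K.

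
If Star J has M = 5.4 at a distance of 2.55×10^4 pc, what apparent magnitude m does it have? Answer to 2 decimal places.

m = M + 5 log₁₀(d/10 pc) = 5.4 + 5 log₁₀(2.55×10^4/10)
  = 5.4 + 5 × 3.407 = 5.4 + 17.03 = 22.43.

22.43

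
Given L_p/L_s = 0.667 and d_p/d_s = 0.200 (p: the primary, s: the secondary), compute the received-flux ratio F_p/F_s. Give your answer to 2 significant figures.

17

F = L/(4πd²), so F_p/F_s = (L_p/L_s) / (d_p/d_s)²
= 0.667 / (0.200)² = 0.667 / 0.04000 = 16.67.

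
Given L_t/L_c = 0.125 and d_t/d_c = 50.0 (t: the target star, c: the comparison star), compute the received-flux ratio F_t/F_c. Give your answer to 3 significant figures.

F = L/(4πd²), so F_t/F_c = (L_t/L_c) / (d_t/d_c)²
= 0.125 / (50.0)² = 0.125 / 2500 = 5.000×10^-5.

5.00×10^-5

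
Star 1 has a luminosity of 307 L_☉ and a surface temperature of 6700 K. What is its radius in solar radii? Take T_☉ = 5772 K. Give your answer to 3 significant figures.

13.0 solar radii

R/R_☉ = √(L/L_☉) / (T/T_☉)² = √(307) / (1.161)²
       = 17.52 / 1.347 = 13.00.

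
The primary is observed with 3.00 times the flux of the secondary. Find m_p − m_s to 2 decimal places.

m_p − m_s = −2.5 log₁₀(F_p/F_s) = −2.5 log₁₀(3.00) = −2.5 × (0.477) = -1.193.

-1.19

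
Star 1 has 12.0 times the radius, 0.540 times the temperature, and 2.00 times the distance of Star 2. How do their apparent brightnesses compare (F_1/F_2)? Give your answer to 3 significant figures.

3.06

L_1/L_2 = (R_1/R_2)²(T_1/T_2)⁴ = (12.0)² × (0.540)⁴ = 12.24.
F_1/F_2 = (L_1/L_2)/(d_1/d_2)² = 12.24 / (2.00)² = 3.061.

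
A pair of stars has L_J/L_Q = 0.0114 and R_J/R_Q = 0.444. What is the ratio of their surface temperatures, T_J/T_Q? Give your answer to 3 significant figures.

0.490

L ∝ R²T⁴ gives T ∝ (L/R²)^(1/4), so
T_J/T_Q = (0.0114 / 0.444²)^(1/4) = (0.05783)^(1/4) = 0.4904.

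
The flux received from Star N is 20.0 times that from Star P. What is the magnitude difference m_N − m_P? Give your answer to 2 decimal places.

-3.25

m_N − m_P = −2.5 log₁₀(F_N/F_P) = −2.5 log₁₀(20.0) = −2.5 × (1.301) = -3.253.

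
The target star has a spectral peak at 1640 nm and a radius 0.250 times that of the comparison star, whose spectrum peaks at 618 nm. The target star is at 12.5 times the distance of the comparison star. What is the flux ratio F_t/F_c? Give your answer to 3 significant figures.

8.07×10^-6

Wien's law: T_t/T_c = λ_c/λ_t = 618/1640 = 0.3768.
L_t/L_c = (R_t/R_c)²(T_t/T_c)⁴ = (0.250)²(0.3768)⁴ = 0.001260.
F_t/F_c = (L_t/L_c)/(d_t/d_c)² = 0.001260/(12.5)² = 8.066×10^-6.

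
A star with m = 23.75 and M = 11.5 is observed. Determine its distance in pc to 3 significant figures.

m − M = 5 log₁₀(d/10 pc)
23.75 − (11.5) = 12.25 = 5 log₁₀(d/10)
d = 10 × 10^(12.25/5) = 10 × 10^2.450 = 2818 pc.

2.82×10^3 pc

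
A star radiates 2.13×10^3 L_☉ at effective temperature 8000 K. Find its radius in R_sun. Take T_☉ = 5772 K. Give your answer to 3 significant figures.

R/R_☉ = √(L/L_☉) / (T/T_☉)² = √(2.13×10^3) / (1.386)²
       = 46.15 / 1.921 = 24.02.

24.0 R_sun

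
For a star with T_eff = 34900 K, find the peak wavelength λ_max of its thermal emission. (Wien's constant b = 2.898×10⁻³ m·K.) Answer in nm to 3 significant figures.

83.0 nm

λ_max = b/T = 2.898×10⁻³ / 34900 = 8.30×10^-8 m = 83.04 nm.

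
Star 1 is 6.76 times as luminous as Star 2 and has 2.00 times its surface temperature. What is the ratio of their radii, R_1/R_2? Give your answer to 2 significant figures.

L ∝ R²T⁴ gives R ∝ √L / T², so
R_1/R_2 = √(6.76) / (2.00)² = 2.600 / 4.000 = 0.6500.

0.65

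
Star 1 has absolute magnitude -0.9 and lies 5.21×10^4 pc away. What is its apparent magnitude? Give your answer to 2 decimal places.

m = M + 5 log₁₀(d/10 pc) = -0.9 + 5 log₁₀(5.21×10^4/10)
  = -0.9 + 5 × 3.717 = -0.9 + 18.58 = 17.68.

17.68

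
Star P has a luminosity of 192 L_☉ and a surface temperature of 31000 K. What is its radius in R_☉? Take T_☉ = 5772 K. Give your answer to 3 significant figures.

0.480 R_☉

R/R_☉ = √(L/L_☉) / (T/T_☉)² = √(192) / (5.371)²
       = 13.86 / 28.85 = 0.4804.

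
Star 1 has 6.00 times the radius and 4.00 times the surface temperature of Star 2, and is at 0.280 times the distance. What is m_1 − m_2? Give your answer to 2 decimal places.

-12.68

L_1/L_2 = (6.00)²(4.00)⁴ = 9216.
F_1/F_2 = (L_1/L_2)/(d_1/d_2)² = 9216/0.07840 = 1.176×10^5.
m_1 − m_2 = −2.5 log₁₀(1.176×10^5) = -12.68.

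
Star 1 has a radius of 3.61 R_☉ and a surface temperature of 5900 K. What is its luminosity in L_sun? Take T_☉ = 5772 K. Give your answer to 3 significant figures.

L/L_☉ = (R/R_☉)² (T/T_☉)⁴ = (3.61)² × (5900/5772)⁴
       = 13.03 × (1.022)⁴ = 13.03 × 1.092 = 14.23.

14.2 L_sun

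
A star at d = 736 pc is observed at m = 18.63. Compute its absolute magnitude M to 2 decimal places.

M = m − 5 log₁₀(d/10 pc) = 18.63 − 5 log₁₀(736/10)
  = 18.63 − 5 × 1.867 = 18.63 − 9.33 = 9.30.

9.30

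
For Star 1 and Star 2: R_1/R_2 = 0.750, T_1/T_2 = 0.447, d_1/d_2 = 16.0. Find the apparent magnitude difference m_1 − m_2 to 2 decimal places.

L_1/L_2 = (0.750)²(0.447)⁴ = 0.02246.
F_1/F_2 = (L_1/L_2)/(d_1/d_2)² = 0.02246/256.0 = 8.772×10^-5.
m_1 − m_2 = −2.5 log₁₀(8.772×10^-5) = 10.14.

10.14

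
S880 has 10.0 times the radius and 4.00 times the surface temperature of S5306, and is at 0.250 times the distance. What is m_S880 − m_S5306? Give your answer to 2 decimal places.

L_S880/L_S5306 = (10.0)²(4.00)⁴ = 2.560×10^4.
F_S880/F_S5306 = (L_S880/L_S5306)/(d_S880/d_S5306)² = 2.560×10^4/0.06250 = 4.096×10^5.
m_S880 − m_S5306 = −2.5 log₁₀(4.096×10^5) = -14.03.

-14.03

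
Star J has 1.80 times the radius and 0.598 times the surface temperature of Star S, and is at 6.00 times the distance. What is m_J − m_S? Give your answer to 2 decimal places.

L_J/L_S = (1.80)²(0.598)⁴ = 0.4143.
F_J/F_S = (L_J/L_S)/(d_J/d_S)² = 0.4143/36.00 = 0.01151.
m_J − m_S = −2.5 log₁₀(0.01151) = 4.85.

4.85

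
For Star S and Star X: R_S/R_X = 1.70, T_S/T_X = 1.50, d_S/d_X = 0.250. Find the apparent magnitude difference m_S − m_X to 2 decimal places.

-5.92

L_S/L_X = (1.70)²(1.50)⁴ = 14.63.
F_S/F_X = (L_S/L_X)/(d_S/d_X)² = 14.63/0.06250 = 234.1.
m_S − m_X = −2.5 log₁₀(234.1) = -5.92.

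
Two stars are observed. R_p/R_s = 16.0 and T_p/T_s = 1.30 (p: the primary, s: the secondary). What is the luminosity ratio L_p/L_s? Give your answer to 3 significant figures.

731

From the Stefan–Boltzmann law, L ∝ R²T⁴, so
L_p/L_s = (R_p/R_s)² (T_p/T_s)⁴ = (16.0)² × (1.30)⁴ = 256.0 × 2.856 = 731.2.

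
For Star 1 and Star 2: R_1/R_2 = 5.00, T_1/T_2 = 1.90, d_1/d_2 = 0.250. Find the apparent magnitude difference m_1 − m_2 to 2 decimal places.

-9.29

L_1/L_2 = (5.00)²(1.90)⁴ = 325.8.
F_1/F_2 = (L_1/L_2)/(d_1/d_2)² = 325.8/0.06250 = 5213.
m_1 − m_2 = −2.5 log₁₀(5213) = -9.29.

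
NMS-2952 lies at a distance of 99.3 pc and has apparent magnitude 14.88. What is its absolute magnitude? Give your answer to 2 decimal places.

M = m − 5 log₁₀(d/10 pc) = 14.88 − 5 log₁₀(99.3/10)
  = 14.88 − 5 × 0.997 = 14.88 − 4.98 = 9.90.

9.90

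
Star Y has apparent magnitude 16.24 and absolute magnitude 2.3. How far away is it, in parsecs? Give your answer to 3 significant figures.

m − M = 5 log₁₀(d/10 pc)
16.24 − (2.3) = 13.94 = 5 log₁₀(d/10)
d = 10 × 10^(13.94/5) = 10 × 10^2.788 = 6138 pc.

6.14×10^3 pc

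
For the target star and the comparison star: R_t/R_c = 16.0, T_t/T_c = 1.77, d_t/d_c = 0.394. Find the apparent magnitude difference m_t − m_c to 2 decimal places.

L_t/L_c = (16.0)²(1.77)⁴ = 2513.
F_t/F_c = (L_t/L_c)/(d_t/d_c)² = 2513/0.1552 = 1.619×10^4.
m_t − m_c = −2.5 log₁₀(1.619×10^4) = -10.52.

-10.52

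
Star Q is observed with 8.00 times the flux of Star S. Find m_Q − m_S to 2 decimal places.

-2.26

m_Q − m_S = −2.5 log₁₀(F_Q/F_S) = −2.5 log₁₀(8.00) = −2.5 × (0.903) = -2.258.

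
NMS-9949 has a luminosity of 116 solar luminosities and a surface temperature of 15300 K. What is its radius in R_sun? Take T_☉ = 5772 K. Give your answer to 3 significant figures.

1.53 R_sun

R/R_☉ = √(L/L_☉) / (T/T_☉)² = √(116) / (2.651)²
       = 10.77 / 7.026 = 1.533.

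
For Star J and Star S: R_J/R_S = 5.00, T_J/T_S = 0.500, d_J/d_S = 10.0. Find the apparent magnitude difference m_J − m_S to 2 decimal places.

L_J/L_S = (5.00)²(0.500)⁴ = 1.562.
F_J/F_S = (L_J/L_S)/(d_J/d_S)² = 1.562/100.0 = 0.01562.
m_J − m_S = −2.5 log₁₀(0.01562) = 4.52.

4.52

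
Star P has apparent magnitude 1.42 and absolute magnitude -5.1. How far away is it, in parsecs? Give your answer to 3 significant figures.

m − M = 5 log₁₀(d/10 pc)
1.42 − (-5.1) = 6.52 = 5 log₁₀(d/10)
d = 10 × 10^(6.52/5) = 10 × 10^1.304 = 201.4 pc.

201 pc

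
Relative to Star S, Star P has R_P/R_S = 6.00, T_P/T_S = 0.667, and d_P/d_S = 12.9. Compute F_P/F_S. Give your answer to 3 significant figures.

0.0428

L_P/L_S = (R_P/R_S)²(T_P/T_S)⁴ = (6.00)² × (0.667)⁴ = 7.125.
F_P/F_S = (L_P/L_S)/(d_P/d_S)² = 7.125 / (12.9)² = 0.04282.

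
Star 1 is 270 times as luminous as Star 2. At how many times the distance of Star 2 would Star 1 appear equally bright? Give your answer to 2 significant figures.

16

Equal flux requires L_1/d_1² = L_2/d_2², so d_1/d_2 = √(L_1/L_2)
= √(270) = 16.43.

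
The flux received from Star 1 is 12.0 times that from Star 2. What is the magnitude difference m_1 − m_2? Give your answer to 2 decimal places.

-2.70

m_1 − m_2 = −2.5 log₁₀(F_1/F_2) = −2.5 log₁₀(12.0) = −2.5 × (1.079) = -2.698.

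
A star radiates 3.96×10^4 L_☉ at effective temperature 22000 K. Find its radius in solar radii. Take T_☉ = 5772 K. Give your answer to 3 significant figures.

R/R_☉ = √(L/L_☉) / (T/T_☉)² = √(3.96×10^4) / (3.812)²
       = 199.0 / 14.53 = 13.70.

13.7 solar radii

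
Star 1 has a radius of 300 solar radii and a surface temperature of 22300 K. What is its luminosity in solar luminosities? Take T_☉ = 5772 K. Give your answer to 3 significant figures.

2.01×10^7 solar luminosities

L/L_☉ = (R/R_☉)² (T/T_☉)⁴ = (300)² × (22300/5772)⁴
       = 9.000×10^4 × (3.863)⁴ = 9.000×10^4 × 222.8 = 2.005×10^7.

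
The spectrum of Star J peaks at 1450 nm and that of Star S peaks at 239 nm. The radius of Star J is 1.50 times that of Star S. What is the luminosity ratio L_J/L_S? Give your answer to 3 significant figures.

Wien's law gives T ∝ 1/λ_max, so T_J/T_S = λ_S/λ_J = 239/1450 = 0.1648.
Then L ∝ R²T⁴ gives L_J/L_S = (1.50)² × (0.1648)⁴ = 2.250 × 7.381×10^-4 = 0.001661.

0.00166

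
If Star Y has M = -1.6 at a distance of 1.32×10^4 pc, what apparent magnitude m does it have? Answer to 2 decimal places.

m = M + 5 log₁₀(d/10 pc) = -1.6 + 5 log₁₀(1.32×10^4/10)
  = -1.6 + 5 × 3.121 = -1.6 + 15.60 = 14.00.

14.00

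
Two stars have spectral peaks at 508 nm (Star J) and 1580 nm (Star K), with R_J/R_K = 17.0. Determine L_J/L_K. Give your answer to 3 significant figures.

2.70×10^4

Wien's law gives T ∝ 1/λ_max, so T_J/T_K = λ_K/λ_J = 1580/508 = 3.110.
Then L ∝ R²T⁴ gives L_J/L_K = (17.0)² × (3.110)⁴ = 289.0 × 93.58 = 2.704×10^4.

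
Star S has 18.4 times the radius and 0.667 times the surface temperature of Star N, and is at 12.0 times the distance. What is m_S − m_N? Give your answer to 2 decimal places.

L_S/L_N = (18.4)²(0.667)⁴ = 67.01.
F_S/F_N = (L_S/L_N)/(d_S/d_N)² = 67.01/144.0 = 0.4653.
m_S − m_N = −2.5 log₁₀(0.4653) = 0.83.

0.83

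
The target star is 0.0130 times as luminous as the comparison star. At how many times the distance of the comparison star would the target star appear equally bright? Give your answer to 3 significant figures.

Equal flux requires L_t/d_t² = L_c/d_c², so d_t/d_c = √(L_t/L_c)
= √(0.0130) = 0.1140.

0.114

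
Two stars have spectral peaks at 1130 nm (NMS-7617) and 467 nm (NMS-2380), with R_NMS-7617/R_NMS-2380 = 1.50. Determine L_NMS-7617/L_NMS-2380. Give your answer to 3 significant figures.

Wien's law gives T ∝ 1/λ_max, so T_NMS-7617/T_NMS-2380 = λ_NMS-2380/λ_NMS-7617 = 467/1130 = 0.4133.
Then L ∝ R²T⁴ gives L_NMS-7617/L_NMS-2380 = (1.50)² × (0.4133)⁴ = 2.250 × 0.02917 = 0.06564.

0.0656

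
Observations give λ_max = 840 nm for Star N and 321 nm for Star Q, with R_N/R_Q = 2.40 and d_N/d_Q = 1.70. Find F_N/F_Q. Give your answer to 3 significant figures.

Wien's law: T_N/T_Q = λ_Q/λ_N = 321/840 = 0.3821.
L_N/L_Q = (R_N/R_Q)²(T_N/T_Q)⁴ = (2.40)²(0.3821)⁴ = 0.1228.
F_N/F_Q = (L_N/L_Q)/(d_N/d_Q)² = 0.1228/(1.70)² = 0.04250.

0.0425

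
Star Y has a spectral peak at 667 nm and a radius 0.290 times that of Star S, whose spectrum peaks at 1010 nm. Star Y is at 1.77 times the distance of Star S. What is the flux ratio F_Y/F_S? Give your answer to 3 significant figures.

Wien's law: T_Y/T_S = λ_S/λ_Y = 1010/667 = 1.514.
L_Y/L_S = (R_Y/R_S)²(T_Y/T_S)⁴ = (0.290)²(1.514)⁴ = 0.4422.
F_Y/F_S = (L_Y/L_S)/(d_Y/d_S)² = 0.4422/(1.77)² = 0.1411.

0.141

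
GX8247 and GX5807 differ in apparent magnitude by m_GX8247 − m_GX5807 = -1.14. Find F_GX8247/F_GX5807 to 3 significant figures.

2.86

F_GX8247/F_GX5807 = 10^(−(m_GX8247 − m_GX5807)/2.5) = 10^(1.14/2.5) = 10^0.456 = 2.858.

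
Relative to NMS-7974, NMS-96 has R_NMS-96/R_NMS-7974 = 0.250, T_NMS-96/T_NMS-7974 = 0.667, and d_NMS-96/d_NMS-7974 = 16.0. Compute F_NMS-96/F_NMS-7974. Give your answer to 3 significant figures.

4.83×10^-5

L_NMS-96/L_NMS-7974 = (R_NMS-96/R_NMS-7974)²(T_NMS-96/T_NMS-7974)⁴ = (0.250)² × (0.667)⁴ = 0.01237.
F_NMS-96/F_NMS-7974 = (L_NMS-96/L_NMS-7974)/(d_NMS-96/d_NMS-7974)² = 0.01237 / (16.0)² = 4.832×10^-5.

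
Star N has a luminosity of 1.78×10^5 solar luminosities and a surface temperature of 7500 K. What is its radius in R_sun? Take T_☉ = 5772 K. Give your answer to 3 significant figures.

250 R_sun

R/R_☉ = √(L/L_☉) / (T/T_☉)² = √(1.78×10^5) / (1.299)²
       = 421.9 / 1.688 = 249.9.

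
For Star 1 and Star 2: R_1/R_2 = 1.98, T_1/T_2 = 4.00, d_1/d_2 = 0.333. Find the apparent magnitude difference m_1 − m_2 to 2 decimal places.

-9.89

L_1/L_2 = (1.98)²(4.00)⁴ = 1004.
F_1/F_2 = (L_1/L_2)/(d_1/d_2)² = 1004/0.1109 = 9051.
m_1 − m_2 = −2.5 log₁₀(9051) = -9.89.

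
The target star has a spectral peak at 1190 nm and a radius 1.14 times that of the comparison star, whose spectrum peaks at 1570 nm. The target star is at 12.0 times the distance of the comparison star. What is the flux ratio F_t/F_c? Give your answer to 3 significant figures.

Wien's law: T_t/T_c = λ_c/λ_t = 1570/1190 = 1.319.
L_t/L_c = (R_t/R_c)²(T_t/T_c)⁴ = (1.14)²(1.319)⁴ = 3.937.
F_t/F_c = (L_t/L_c)/(d_t/d_c)² = 3.937/(12.0)² = 0.02734.

0.0273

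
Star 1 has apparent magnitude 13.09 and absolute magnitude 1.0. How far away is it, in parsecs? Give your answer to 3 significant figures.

2.62×10^3 pc

m − M = 5 log₁₀(d/10 pc)
13.09 − (1.0) = 12.09 = 5 log₁₀(d/10)
d = 10 × 10^(12.09/5) = 10 × 10^2.418 = 2618 pc.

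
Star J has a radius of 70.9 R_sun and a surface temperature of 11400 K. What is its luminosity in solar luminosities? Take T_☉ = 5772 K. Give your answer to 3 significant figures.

L/L_☉ = (R/R_☉)² (T/T_☉)⁴ = (70.9)² × (11400/5772)⁴
       = 5027 × (1.975)⁴ = 5027 × 15.22 = 7.649×10^4.

7.65×10^4 solar luminosities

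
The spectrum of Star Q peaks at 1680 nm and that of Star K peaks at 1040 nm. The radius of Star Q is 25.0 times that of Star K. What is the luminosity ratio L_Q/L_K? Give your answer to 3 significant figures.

91.8

Wien's law gives T ∝ 1/λ_max, so T_Q/T_K = λ_K/λ_Q = 1040/1680 = 0.6190.
Then L ∝ R²T⁴ gives L_Q/L_K = (25.0)² × (0.6190)⁴ = 625.0 × 0.1469 = 91.79.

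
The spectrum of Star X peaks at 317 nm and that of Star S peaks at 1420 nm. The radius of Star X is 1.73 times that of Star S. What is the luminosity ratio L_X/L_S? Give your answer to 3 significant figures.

1.21×10^3

Wien's law gives T ∝ 1/λ_max, so T_X/T_S = λ_S/λ_X = 1420/317 = 4.479.
Then L ∝ R²T⁴ gives L_X/L_S = (1.73)² × (4.479)⁴ = 2.993 × 402.6 = 1205.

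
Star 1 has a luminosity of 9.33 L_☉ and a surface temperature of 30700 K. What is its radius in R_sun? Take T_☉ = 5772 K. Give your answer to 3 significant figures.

R/R_☉ = √(L/L_☉) / (T/T_☉)² = √(9.33) / (5.319)²
       = 3.055 / 28.29 = 0.1080.

0.108 R_sun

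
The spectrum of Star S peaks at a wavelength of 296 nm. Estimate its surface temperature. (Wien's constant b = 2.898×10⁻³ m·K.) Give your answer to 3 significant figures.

9.79×10^3 K

T = b/λ_max = 2.898×10⁻³ / (296×10⁻⁹) = 9791 K.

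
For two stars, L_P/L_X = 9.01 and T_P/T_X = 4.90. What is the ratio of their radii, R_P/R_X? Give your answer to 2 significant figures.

L ∝ R²T⁴ gives R ∝ √L / T², so
R_P/R_X = √(9.01) / (4.90)² = 3.002 / 24.01 = 0.1250.

0.13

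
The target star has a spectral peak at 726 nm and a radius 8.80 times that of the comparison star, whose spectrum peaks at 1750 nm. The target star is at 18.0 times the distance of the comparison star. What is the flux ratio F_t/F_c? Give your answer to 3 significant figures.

8.07

Wien's law: T_t/T_c = λ_c/λ_t = 1750/726 = 2.410.
L_t/L_c = (R_t/R_c)²(T_t/T_c)⁴ = (8.80)²(2.410)⁴ = 2614.
F_t/F_c = (L_t/L_c)/(d_t/d_c)² = 2614/(18.0)² = 8.069.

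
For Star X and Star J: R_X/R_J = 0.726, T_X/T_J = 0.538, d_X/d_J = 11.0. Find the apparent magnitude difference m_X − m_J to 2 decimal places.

8.59

L_X/L_J = (0.726)²(0.538)⁴ = 0.04416.
F_X/F_J = (L_X/L_J)/(d_X/d_J)² = 0.04416/121.0 = 3.649×10^-4.
m_X − m_J = −2.5 log₁₀(3.649×10^-4) = 8.59.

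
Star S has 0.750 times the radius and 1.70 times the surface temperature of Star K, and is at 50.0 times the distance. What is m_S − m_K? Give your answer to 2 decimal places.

L_S/L_K = (0.750)²(1.70)⁴ = 4.698.
F_S/F_K = (L_S/L_K)/(d_S/d_K)² = 4.698/2500 = 0.001879.
m_S − m_K = −2.5 log₁₀(0.001879) = 6.82.

6.82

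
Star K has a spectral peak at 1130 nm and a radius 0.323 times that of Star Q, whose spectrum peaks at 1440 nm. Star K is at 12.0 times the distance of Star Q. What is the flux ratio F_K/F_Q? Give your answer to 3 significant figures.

0.00191

Wien's law: T_K/T_Q = λ_Q/λ_K = 1440/1130 = 1.274.
L_K/L_Q = (R_K/R_Q)²(T_K/T_Q)⁴ = (0.323)²(1.274)⁴ = 0.2751.
F_K/F_Q = (L_K/L_Q)/(d_K/d_Q)² = 0.2751/(12.0)² = 0.001911.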